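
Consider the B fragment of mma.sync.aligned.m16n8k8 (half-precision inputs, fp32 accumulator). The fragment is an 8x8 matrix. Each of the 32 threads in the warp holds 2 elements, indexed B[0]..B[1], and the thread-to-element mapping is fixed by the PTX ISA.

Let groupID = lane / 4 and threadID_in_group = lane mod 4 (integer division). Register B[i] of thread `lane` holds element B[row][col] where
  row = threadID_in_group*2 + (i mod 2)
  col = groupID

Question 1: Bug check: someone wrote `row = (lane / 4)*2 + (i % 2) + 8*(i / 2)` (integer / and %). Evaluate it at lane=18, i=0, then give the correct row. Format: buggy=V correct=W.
`(lane / 4)*2 + (i % 2) + 8*(i / 2)`[18,0]⇒8
18: gr=4,th=2
[0] (2*2+0,4) = (4,4)
row: 8 vs 4

buggy=8 correct=4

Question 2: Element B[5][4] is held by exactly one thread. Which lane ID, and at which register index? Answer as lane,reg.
c=4⇒gr=4  r=5⇒th=2,odd=1
L=4*4+2=18  i=1=1

18,1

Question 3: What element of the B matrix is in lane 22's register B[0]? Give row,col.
4,5

22: G=5,T=2
[0] (2*2+0,5) = (4,5)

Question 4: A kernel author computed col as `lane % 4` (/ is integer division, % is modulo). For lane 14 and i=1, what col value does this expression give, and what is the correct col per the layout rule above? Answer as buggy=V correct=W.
buggy=2 correct=3

`lane % 4`[14,1]→2
lane 14→14/4=3, 14 mod 4=2
i=1  r:2·2+1→5  c:3
col: 2 vs 3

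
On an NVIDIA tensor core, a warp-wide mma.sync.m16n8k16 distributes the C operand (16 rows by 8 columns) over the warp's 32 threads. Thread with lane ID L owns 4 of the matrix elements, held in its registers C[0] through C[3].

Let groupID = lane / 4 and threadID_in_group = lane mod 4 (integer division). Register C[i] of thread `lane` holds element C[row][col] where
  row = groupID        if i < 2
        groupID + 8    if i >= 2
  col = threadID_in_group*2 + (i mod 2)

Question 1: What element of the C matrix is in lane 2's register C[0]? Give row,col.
0,4

2: gr=0,th=2
[0] (0+0,2*2+0) = (0,4)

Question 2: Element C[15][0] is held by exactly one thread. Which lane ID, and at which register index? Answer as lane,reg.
r: 15->gid=7,r8=1  c: 0->tid=0,i&1=0
L=7*4+0=28  i=1*2+0=2

28,2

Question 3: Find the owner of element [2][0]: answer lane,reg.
r: 2->gid=2,r8=0  c: 0->tid=0,i&1=0
L=2*4+0=8  i=0*2+0=0

8,0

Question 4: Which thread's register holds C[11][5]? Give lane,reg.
r:11=>grp=3,rB=1  c:5=>tig=2,lo=1
L=3*4+2=14  i=1*2+1=3

14,3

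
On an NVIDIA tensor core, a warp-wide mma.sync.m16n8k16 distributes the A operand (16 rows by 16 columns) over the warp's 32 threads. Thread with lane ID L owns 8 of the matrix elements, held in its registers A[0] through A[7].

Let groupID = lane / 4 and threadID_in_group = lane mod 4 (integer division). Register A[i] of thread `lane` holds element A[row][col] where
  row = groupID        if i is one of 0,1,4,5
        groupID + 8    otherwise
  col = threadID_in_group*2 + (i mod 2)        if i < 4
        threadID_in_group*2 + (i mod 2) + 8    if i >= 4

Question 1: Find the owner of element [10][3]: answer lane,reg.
9,3

r: 10->gid=2,r8=1  c: 3->c8=0,tid=1,i&1=1
L=2*4+1=9  i=0*4+1*2+1=3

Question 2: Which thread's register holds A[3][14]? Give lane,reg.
15,4

r: 3->gid=3,r8=0  c: 14->c8=1,tid=3,i&1=0
L=3*4+3=15  i=1*4+0*2+0=4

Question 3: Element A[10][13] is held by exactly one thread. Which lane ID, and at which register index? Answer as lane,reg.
r=10→G=2,rhi=1  c=13→chi=1,T=2,p=1
L=2*4+2=10  i=1*4+1*2+1=7

10,7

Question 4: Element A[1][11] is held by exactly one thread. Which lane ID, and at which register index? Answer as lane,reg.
5,5

r:1=>grp=1,rB=0  c:11=>cB=1,tig=1,lo=1
L=1*4+1=5  i=1*4+0*2+1=5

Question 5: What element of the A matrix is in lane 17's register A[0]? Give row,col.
4,2

L=17⇒gr=17>>2=4, th=17&3=1
[0]⇒row 4+0=4  col 1·2+0+0=2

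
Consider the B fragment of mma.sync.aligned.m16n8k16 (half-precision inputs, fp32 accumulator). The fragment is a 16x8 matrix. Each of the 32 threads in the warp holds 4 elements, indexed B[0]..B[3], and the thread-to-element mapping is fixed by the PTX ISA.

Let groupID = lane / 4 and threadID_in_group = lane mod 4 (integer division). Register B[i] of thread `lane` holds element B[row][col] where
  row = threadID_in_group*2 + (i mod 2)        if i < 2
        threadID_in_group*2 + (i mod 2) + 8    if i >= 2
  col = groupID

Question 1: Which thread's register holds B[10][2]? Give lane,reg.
9,2

c=2->g=2  r=10->rb=1,t=1,b0=0
L=2*4+1=9  i=1*2+0=2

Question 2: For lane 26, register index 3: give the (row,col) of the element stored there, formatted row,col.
26: gid=6,tid=2
[3] (2*2+1+8,6) = (13,6)

13,6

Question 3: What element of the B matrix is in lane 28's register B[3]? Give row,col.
L=28->g=28>>2=7, t=28&3=0
[3]->row 0·2+1+8=9  col g=7

9,7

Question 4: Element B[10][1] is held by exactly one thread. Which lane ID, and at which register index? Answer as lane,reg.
5,2

c: 1->gid=1  r: 10->r8=1,tid=1,i&1=0
L=1*4+1=5  i=1*2+0=2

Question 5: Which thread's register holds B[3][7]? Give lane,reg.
c: 7->gid=7  r: 3->r8=0,tid=1,i&1=1
L=7*4+1=29  i=0*2+1=1

29,1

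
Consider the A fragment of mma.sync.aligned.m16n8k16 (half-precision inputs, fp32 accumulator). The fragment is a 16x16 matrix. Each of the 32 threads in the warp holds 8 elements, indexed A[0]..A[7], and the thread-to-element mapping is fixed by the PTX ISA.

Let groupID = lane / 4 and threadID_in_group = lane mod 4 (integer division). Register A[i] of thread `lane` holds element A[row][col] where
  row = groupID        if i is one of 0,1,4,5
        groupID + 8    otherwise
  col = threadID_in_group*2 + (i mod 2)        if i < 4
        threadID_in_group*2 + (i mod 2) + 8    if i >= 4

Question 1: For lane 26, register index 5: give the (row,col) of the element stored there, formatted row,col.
6,13

lane 26: gid=6 (26/4), tid=2 (26%4)
i=5: r=6+0=6, c=2*2+1+8=13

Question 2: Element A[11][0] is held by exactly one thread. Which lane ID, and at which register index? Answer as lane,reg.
12,2

r=11->g=3,rb=1  c=0->cb=0,t=0,b0=0
L=3*4+0=12  i=0*4+1*2+0=2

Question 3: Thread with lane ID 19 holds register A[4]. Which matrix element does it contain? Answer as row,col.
4,14

lane 19: g=4 (19/4), t=3 (19%4)
i=4: r=4+0=4, c=3*2+0+8=14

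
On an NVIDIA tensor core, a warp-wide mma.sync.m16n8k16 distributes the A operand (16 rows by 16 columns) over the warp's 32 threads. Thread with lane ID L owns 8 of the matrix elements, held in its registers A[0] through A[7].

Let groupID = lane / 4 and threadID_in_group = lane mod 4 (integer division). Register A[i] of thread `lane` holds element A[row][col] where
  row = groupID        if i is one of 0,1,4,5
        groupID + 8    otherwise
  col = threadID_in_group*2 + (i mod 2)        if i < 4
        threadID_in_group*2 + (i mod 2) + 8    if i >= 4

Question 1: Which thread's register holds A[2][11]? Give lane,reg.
9,5

r: 2->gid=2,r8=0  c: 11->c8=1,tid=1,i&1=1
L=2*4+1=9  i=1*4+0*2+1=5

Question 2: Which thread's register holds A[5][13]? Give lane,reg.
22,5

r=5⇒gr=5,Rb=0  c=13⇒Cb=1,th=2,odd=1
L=5*4+2=22  i=1*4+0*2+1=5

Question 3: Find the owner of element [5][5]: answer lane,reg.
22,1

r:5=>grp=5,rB=0  c:5=>cB=0,tig=2,lo=1
L=5*4+2=22  i=0*4+0*2+1=1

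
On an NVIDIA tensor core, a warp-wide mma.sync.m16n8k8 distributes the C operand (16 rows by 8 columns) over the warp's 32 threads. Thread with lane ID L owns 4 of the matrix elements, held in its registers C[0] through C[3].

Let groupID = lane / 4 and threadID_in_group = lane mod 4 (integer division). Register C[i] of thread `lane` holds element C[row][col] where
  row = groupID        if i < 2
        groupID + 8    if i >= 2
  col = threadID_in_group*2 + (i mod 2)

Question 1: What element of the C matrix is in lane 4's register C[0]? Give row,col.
1,0

L=4⇒gr=4>>2=1, th=4&3=0
[0]⇒row 1+0=1  col 0·2+0=0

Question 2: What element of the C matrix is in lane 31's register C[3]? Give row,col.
15,7

lane 31→31/4=7, 31 mod 4=3
i=3  r:7+8→15  c:2·3+1→7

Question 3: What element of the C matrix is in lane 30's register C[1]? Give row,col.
30: gr=7,th=2
[1] (7+0,2*2+1) = (7,5)

7,5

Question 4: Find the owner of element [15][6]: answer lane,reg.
r=15⇒gr=7,Rb=1  c=6⇒th=3,odd=0
L=7*4+3=31  i=1*2+0=2

31,2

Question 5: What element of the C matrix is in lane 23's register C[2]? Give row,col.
13,6

L=23→G=23>>2=5, T=23&3=3
[2]→row 5+8=13  col 3·2+0=6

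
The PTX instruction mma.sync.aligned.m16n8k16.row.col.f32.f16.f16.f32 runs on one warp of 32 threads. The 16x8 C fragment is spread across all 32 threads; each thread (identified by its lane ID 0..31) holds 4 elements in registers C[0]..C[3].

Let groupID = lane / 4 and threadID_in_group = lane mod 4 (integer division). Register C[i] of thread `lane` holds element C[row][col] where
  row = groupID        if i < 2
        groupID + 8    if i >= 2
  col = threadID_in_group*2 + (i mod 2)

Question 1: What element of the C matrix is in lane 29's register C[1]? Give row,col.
lane 29->29/4=7, 29 mod 4=1
i=1  r:7+0->7  c:2·1+1->3

7,3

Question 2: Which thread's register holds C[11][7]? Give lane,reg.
15,3

r=11⇒gr=3,Rb=1  c=7⇒th=3,odd=1
L=3*4+3=15  i=1*2+1=3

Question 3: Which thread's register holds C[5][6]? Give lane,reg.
r: 5->gid=5,r8=0  c: 6->tid=3,i&1=0
L=5*4+3=23  i=0*2+0=0

23,0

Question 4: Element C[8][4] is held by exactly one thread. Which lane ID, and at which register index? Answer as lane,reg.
2,2

r:8=>grp=0,rB=1  c:4=>tig=2,lo=0
L=0*4+2=2  i=1*2+0=2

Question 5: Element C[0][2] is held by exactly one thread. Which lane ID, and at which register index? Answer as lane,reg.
1,0

r=0⇒gr=0,Rb=0  c=2⇒th=1,odd=0
L=0*4+1=1  i=0*2+0=0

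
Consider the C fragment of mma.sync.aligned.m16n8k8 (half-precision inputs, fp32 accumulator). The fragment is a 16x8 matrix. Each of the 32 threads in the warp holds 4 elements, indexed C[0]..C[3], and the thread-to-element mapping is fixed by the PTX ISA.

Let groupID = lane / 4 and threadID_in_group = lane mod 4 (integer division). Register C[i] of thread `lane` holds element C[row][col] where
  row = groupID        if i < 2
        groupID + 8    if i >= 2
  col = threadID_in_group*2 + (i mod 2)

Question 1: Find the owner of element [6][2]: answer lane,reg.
25,0

r: 6->gid=6,r8=0  c: 2->tid=1,i&1=0
L=6*4+1=25  i=0*2+0=0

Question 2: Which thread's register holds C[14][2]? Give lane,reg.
r=14⇒gr=6,Rb=1  c=2⇒th=1,odd=0
L=6*4+1=25  i=1*2+0=2

25,2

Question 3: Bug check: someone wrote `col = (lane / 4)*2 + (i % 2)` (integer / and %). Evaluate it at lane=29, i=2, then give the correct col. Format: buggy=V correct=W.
buggy=14 correct=2

`(lane / 4)*2 + (i % 2)`[29,2]⇒14
29: gr=7,th=1
[2] (7+8,1*2+0) = (15,2)
col: 14 vs 2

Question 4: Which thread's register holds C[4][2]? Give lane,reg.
17,0

r: 4->gid=4,r8=0  c: 2->tid=1,i&1=0
L=4*4+1=17  i=0*2+0=0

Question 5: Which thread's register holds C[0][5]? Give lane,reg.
r: 0->gid=0,r8=0  c: 5->tid=2,i&1=1
L=0*4+2=2  i=0*2+1=1

2,1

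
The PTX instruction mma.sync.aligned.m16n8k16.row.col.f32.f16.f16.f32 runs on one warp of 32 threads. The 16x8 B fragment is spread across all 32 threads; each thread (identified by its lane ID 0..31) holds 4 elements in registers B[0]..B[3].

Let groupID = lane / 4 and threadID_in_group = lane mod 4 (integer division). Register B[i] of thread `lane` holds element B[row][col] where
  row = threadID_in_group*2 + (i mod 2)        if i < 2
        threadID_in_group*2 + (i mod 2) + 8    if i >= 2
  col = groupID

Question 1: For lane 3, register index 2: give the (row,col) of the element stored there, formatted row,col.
lane 3: G=0 (3/4), T=3 (3%4)
i=2: r=3*2+0+8=14, c=G=0

14,0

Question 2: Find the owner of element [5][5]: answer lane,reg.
22,1

c=5→G=5  r=5→rhi=0,T=2,p=1
L=5*4+2=22  i=0*2+1=1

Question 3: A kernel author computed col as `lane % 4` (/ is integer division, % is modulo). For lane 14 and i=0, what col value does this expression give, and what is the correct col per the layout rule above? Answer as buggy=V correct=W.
`lane % 4`[14,0]→2
L=14→G=14>>2=3, T=14&3=2
[0]→row 2·2+0+0=4  col G=3
col: 2 vs 3

buggy=2 correct=3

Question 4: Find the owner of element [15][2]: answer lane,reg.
c=2→G=2  r=15→rhi=1,T=3,p=1
L=2*4+3=11  i=1*2+1=3

11,3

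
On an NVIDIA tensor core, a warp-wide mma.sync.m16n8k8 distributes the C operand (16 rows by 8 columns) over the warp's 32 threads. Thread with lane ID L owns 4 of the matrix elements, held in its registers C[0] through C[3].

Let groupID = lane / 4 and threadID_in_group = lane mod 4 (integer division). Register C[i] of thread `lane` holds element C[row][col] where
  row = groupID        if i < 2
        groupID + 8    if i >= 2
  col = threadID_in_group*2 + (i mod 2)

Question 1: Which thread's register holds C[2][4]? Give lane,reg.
10,0

r: 2->gid=2,r8=0  c: 4->tid=2,i&1=0
L=2*4+2=10  i=0*2+0=0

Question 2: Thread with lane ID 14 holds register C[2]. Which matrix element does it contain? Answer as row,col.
lane 14=>14/4=3, 14 mod 4=2
i=2  r:3+8=>11  c:2·2+0=>4

11,4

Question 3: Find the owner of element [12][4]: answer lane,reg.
r=12⇒gr=4,Rb=1  c=4⇒th=2,odd=0
L=4*4+2=18  i=1*2+0=2

18,2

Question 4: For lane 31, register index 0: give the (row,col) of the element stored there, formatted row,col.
7,6

31: gr=7,th=3
[0] (7+0,3*2+0) = (7,6)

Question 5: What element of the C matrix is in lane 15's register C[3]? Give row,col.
15: G=3,T=3
[3] (3+8,3*2+1) = (11,7)

11,7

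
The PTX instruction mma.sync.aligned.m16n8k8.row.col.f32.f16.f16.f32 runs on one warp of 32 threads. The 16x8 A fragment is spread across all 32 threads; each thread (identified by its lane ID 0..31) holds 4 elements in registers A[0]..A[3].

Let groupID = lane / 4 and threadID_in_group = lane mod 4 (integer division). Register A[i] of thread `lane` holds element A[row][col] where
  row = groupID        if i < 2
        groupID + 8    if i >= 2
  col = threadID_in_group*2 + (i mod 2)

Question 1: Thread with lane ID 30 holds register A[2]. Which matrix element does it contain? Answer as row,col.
15,4

lane 30→30/4=7, 30 mod 4=2
i=2  r:7+8→15  c:2·2+0→4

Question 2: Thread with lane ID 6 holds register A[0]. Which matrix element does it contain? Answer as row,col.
1,4

lane 6: gid=1 (6/4), tid=2 (6%4)
i=0: r=1+0=1, c=2*2+0=4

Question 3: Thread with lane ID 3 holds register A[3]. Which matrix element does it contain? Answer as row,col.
lane 3⇒3/4=0, 3 mod 4=3
i=3  r:0+8⇒8  c:2·3+1⇒7

8,7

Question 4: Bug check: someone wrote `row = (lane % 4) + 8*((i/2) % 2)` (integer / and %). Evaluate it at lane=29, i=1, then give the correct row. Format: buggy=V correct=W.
`(lane % 4) + 8*((i/2) % 2)`[29,1]→1
L=29→G=29>>2=7, T=29&3=1
[1]→row 7+0=7  col 1·2+1=3
row: 1 vs 7

buggy=1 correct=7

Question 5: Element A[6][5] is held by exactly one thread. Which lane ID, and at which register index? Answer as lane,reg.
26,1

r:6=>grp=6,rB=0  c:5=>tig=2,lo=1
L=6*4+2=26  i=0*2+1=1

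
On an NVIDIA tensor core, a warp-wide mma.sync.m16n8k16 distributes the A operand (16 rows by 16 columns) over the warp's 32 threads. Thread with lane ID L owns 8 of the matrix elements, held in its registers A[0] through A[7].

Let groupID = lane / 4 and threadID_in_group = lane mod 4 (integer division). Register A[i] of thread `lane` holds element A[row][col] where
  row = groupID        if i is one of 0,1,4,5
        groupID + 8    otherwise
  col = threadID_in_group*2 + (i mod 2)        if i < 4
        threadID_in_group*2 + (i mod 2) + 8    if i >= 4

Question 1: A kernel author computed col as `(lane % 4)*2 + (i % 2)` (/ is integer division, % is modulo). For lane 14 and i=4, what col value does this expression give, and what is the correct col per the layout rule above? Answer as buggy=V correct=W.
buggy=4 correct=12

`(lane % 4)*2 + (i % 2)`[14,4]=>4
lane 14=>14/4=3, 14 mod 4=2
i=4  r:3+0=>3  c:2·2+0+8=>12
col: 4 vs 12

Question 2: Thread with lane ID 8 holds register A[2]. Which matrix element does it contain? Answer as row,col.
10,0

lane 8->8/4=2, 8 mod 4=0
i=2  r:2+8->10  c:2·0+0+0->0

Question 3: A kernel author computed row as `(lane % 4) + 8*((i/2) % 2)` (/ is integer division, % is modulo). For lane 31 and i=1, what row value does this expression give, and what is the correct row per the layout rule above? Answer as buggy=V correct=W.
`(lane % 4) + 8*((i/2) % 2)`[31,1]⇒3
31: gr=7,th=3
[1] (7+0,3*2+1+0) = (7,7)
row: 3 vs 7

buggy=3 correct=7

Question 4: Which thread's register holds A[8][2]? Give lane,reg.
1,2

r:8=>grp=0,rB=1  c:2=>cB=0,tig=1,lo=0
L=0*4+1=1  i=0*4+1*2+0=2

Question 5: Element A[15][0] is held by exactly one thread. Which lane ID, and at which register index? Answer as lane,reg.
28,2

r=15->g=7,rb=1  c=0->cb=0,t=0,b0=0
L=7*4+0=28  i=0*4+1*2+0=2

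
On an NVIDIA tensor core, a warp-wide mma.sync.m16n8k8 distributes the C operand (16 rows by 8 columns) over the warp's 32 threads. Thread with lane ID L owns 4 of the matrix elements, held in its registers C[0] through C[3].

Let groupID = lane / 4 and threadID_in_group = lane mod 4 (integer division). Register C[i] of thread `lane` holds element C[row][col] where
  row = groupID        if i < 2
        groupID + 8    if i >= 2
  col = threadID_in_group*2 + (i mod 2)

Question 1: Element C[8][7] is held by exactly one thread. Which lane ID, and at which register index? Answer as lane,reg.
r: 8->gid=0,r8=1  c: 7->tid=3,i&1=1
L=0*4+3=3  i=1*2+1=3

3,3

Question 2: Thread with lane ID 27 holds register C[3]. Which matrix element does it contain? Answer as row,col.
27: G=6,T=3
[3] (6+8,3*2+1) = (14,7)

14,7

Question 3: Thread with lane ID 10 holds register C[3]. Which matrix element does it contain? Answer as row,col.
10,5

lane 10->10/4=2, 10 mod 4=2
i=3  r:2+8->10  c:2·2+1->5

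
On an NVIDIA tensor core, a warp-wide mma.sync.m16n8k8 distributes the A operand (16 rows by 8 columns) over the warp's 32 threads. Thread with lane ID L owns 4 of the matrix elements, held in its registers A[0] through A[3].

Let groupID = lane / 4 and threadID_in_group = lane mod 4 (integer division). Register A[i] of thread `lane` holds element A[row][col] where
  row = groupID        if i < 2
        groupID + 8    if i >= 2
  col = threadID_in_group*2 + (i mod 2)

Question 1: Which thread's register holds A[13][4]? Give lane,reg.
r=13->g=5,rb=1  c=4->t=2,b0=0
L=5*4+2=22  i=1*2+0=2

22,2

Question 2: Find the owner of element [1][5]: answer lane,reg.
6,1

r: 1->gid=1,r8=0  c: 5->tid=2,i&1=1
L=1*4+2=6  i=0*2+1=1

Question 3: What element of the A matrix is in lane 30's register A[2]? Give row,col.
15,4

lane 30: g=7 (30/4), t=2 (30%4)
i=2: r=7+8=15, c=2*2+0=4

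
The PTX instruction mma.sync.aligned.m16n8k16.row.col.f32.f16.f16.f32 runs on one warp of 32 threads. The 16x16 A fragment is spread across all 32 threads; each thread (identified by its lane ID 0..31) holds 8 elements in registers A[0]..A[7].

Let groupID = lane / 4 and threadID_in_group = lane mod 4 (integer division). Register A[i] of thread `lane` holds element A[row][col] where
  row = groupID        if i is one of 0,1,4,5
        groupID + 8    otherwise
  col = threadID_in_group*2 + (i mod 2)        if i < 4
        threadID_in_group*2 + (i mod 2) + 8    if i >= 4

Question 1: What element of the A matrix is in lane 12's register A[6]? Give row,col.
lane 12: gr=3 (12/4), th=0 (12%4)
i=6: r=3+8=11, c=0*2+0+8=8

11,8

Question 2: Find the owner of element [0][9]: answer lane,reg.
0,5

r=0→G=0,rhi=0  c=9→chi=1,T=0,p=1
L=0*4+0=0  i=1*4+0*2+1=5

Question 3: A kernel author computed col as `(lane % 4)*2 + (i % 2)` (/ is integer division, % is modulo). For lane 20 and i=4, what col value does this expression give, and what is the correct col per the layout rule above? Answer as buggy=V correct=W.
buggy=0 correct=8

`(lane % 4)*2 + (i % 2)`[20,4]→0
20: G=5,T=0
[4] (5+0,0*2+0+8) = (5,8)
col: 0 vs 8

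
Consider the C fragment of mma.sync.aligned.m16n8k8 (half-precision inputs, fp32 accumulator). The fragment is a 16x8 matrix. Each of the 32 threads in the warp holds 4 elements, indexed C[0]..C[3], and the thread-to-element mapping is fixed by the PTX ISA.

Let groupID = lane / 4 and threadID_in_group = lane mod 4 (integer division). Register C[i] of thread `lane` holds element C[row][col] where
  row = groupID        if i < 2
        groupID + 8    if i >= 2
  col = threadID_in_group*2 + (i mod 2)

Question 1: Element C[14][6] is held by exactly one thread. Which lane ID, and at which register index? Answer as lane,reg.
r:14=>grp=6,rB=1  c:6=>tig=3,lo=0
L=6*4+3=27  i=1*2+0=2

27,2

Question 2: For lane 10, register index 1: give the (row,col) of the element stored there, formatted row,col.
2,5

lane 10->10/4=2, 10 mod 4=2
i=1  r:2+0->2  c:2·2+1->5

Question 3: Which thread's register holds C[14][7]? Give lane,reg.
27,3

r=14->g=6,rb=1  c=7->t=3,b0=1
L=6*4+3=27  i=1*2+1=3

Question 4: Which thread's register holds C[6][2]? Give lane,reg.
25,0

r=6->g=6,rb=0  c=2->t=1,b0=0
L=6*4+1=25  i=0*2+0=0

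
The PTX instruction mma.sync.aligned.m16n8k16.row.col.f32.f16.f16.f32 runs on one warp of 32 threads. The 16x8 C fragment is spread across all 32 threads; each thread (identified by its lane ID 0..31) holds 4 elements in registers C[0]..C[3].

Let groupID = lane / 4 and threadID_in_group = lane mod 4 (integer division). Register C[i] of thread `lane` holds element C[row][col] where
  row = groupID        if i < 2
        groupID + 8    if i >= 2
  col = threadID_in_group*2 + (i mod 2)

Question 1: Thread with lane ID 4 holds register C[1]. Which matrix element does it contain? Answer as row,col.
L=4->gid=4>>2=1, tid=4&3=0
[1]->row 1+0=1  col 0·2+1=1

1,1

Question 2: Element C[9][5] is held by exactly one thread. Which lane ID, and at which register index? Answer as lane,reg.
r=9⇒gr=1,Rb=1  c=5⇒th=2,odd=1
L=1*4+2=6  i=1*2+1=3

6,3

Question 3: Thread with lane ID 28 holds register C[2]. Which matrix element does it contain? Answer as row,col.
lane 28->28/4=7, 28 mod 4=0
i=2  r:7+8->15  c:2·0+0->0

15,0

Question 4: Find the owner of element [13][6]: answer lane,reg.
r=13->g=5,rb=1  c=6->t=3,b0=0
L=5*4+3=23  i=1*2+0=2

23,2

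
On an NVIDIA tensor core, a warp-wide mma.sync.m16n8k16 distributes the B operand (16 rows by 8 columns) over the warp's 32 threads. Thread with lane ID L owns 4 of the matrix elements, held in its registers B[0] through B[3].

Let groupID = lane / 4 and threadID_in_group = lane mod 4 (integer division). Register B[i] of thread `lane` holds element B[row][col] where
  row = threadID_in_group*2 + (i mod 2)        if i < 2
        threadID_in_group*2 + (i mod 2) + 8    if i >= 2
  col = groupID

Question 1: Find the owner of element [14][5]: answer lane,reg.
c=5->g=5  r=14->rb=1,t=3,b0=0
L=5*4+3=23  i=1*2+0=2

23,2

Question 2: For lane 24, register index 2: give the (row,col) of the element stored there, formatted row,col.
8,6

lane 24: g=6 (24/4), t=0 (24%4)
i=2: r=0*2+0+8=8, c=g=6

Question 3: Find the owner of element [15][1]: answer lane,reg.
c:1=>grp=1  r:15=>rB=1,tig=3,lo=1
L=1*4+3=7  i=1*2+1=3

7,3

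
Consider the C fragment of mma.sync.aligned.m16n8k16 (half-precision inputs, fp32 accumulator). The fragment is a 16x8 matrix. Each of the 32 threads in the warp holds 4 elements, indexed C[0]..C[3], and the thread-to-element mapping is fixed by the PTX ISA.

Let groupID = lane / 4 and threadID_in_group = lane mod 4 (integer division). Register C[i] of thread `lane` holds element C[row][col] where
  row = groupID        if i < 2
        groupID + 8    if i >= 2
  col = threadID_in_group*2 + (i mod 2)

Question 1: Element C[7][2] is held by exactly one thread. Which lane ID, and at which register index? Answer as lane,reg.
29,0

r:7=>grp=7,rB=0  c:2=>tig=1,lo=0
L=7*4+1=29  i=0*2+0=0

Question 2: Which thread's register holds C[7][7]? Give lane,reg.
r=7->g=7,rb=0  c=7->t=3,b0=1
L=7*4+3=31  i=0*2+1=1

31,1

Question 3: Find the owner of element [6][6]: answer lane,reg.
r=6→G=6,rhi=0  c=6→T=3,p=0
L=6*4+3=27  i=0*2+0=0

27,0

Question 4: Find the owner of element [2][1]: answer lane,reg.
r:2=>grp=2,rB=0  c:1=>tig=0,lo=1
L=2*4+0=8  i=0*2+1=1

8,1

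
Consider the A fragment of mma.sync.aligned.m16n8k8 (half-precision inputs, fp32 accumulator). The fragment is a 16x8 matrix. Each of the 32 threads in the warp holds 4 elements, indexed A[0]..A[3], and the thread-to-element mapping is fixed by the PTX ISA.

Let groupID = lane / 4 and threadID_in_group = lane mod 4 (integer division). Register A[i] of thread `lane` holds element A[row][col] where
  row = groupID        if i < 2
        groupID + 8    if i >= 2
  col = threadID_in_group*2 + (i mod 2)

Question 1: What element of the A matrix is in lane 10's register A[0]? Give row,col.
lane 10: g=2 (10/4), t=2 (10%4)
i=0: r=2+0=2, c=2*2+0=4

2,4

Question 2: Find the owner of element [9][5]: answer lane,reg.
r:9=>grp=1,rB=1  c:5=>tig=2,lo=1
L=1*4+2=6  i=1*2+1=3

6,3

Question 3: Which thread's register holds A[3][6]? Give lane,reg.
15,0

r=3→G=3,rhi=0  c=6→T=3,p=0
L=3*4+3=15  i=0*2+0=0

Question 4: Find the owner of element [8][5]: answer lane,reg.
r:8=>grp=0,rB=1  c:5=>tig=2,lo=1
L=0*4+2=2  i=1*2+1=3

2,3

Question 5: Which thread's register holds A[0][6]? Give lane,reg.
3,0

r: 0->gid=0,r8=0  c: 6->tid=3,i&1=0
L=0*4+3=3  i=0*2+0=0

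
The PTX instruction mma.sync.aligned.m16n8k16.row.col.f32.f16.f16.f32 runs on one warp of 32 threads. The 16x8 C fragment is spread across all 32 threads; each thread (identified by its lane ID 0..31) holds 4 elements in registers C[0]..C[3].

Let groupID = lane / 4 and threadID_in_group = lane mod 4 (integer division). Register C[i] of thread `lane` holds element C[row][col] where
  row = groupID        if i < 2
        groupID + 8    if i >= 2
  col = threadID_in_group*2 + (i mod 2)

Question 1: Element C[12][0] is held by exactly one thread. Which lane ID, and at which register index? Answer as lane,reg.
16,2

r:12=>grp=4,rB=1  c:0=>tig=0,lo=0
L=4*4+0=16  i=1*2+0=2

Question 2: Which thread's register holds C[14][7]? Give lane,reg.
27,3

r: 14->gid=6,r8=1  c: 7->tid=3,i&1=1
L=6*4+3=27  i=1*2+1=3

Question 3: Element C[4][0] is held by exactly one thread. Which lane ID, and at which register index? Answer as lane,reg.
r=4⇒gr=4,Rb=0  c=0⇒th=0,odd=0
L=4*4+0=16  i=0*2+0=0

16,0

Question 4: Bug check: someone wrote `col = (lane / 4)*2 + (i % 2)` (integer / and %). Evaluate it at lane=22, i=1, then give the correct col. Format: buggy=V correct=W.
`(lane / 4)*2 + (i % 2)`[22,1]⇒11
lane 22⇒22/4=5, 22 mod 4=2
i=1  r:5+0⇒5  c:2·2+1⇒5
col: 11 vs 5

buggy=11 correct=5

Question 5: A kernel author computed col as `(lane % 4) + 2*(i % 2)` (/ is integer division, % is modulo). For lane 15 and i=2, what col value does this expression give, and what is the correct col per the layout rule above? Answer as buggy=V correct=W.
`(lane % 4) + 2*(i % 2)`[15,2]->3
L=15->g=15>>2=3, t=15&3=3
[2]->row 3+8=11  col 3·2+0=6
col: 3 vs 6

buggy=3 correct=6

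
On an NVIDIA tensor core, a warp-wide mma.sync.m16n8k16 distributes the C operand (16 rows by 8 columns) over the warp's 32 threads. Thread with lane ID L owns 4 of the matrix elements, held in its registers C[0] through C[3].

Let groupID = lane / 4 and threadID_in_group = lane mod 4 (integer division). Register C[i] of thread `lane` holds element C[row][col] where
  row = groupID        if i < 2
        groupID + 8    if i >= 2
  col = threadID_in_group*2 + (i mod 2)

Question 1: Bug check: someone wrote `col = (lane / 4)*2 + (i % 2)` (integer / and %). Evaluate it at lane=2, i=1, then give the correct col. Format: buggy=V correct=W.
buggy=1 correct=5

`(lane / 4)*2 + (i % 2)`[2,1]=>1
lane 2=>2/4=0, 2 mod 4=2
i=1  r:0+0=>0  c:2·2+1=>5
col: 1 vs 5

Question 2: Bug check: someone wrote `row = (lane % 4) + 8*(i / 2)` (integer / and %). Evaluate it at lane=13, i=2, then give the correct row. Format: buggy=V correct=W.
buggy=9 correct=11

`(lane % 4) + 8*(i / 2)`[13,2]⇒9
L=13⇒gr=13>>2=3, th=13&3=1
[2]⇒row 3+8=11  col 1·2+0=2
row: 9 vs 11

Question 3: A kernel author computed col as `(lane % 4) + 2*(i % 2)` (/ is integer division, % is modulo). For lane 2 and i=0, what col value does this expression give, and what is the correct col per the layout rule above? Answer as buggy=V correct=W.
buggy=2 correct=4

`(lane % 4) + 2*(i % 2)`[2,0]⇒2
L=2⇒gr=2>>2=0, th=2&3=2
[0]⇒row 0+0=0  col 2·2+0=4
col: 2 vs 4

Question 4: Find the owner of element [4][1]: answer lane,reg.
r=4⇒gr=4,Rb=0  c=1⇒th=0,odd=1
L=4*4+0=16  i=0*2+1=1

16,1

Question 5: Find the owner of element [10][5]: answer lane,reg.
10,3

r=10->g=2,rb=1  c=5->t=2,b0=1
L=2*4+2=10  i=1*2+1=3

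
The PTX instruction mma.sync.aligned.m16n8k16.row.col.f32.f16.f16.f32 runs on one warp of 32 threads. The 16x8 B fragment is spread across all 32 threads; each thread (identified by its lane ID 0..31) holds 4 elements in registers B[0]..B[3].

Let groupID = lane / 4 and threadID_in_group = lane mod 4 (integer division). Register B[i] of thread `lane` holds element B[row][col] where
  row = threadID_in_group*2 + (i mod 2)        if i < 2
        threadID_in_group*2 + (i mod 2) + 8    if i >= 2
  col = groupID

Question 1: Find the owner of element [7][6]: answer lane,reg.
c:6=>grp=6  r:7=>rB=0,tig=3,lo=1
L=6*4+3=27  i=0*2+1=1

27,1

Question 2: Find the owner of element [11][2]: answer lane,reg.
c=2->g=2  r=11->rb=1,t=1,b0=1
L=2*4+1=9  i=1*2+1=3

9,3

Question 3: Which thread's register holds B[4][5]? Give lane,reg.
22,0

c=5→G=5  r=4→rhi=0,T=2,p=0
L=5*4+2=22  i=0*2+0=0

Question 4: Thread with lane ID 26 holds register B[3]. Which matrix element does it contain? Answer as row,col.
13,6

26: grp=6,tig=2
[3] (2*2+1+8,6) = (13,6)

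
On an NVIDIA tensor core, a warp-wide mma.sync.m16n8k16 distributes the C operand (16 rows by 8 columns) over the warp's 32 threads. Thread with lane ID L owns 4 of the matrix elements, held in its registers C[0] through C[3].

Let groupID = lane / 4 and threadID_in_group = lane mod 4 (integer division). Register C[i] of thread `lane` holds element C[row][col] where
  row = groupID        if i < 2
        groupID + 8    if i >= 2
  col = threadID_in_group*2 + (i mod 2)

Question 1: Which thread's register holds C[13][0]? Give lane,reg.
20,2

r=13->g=5,rb=1  c=0->t=0,b0=0
L=5*4+0=20  i=1*2+0=2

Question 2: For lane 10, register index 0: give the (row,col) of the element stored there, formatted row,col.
lane 10⇒10/4=2, 10 mod 4=2
i=0  r:2+0⇒2  c:2·2+0⇒4

2,4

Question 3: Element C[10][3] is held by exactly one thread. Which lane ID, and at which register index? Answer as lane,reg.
r: 10->gid=2,r8=1  c: 3->tid=1,i&1=1
L=2*4+1=9  i=1*2+1=3

9,3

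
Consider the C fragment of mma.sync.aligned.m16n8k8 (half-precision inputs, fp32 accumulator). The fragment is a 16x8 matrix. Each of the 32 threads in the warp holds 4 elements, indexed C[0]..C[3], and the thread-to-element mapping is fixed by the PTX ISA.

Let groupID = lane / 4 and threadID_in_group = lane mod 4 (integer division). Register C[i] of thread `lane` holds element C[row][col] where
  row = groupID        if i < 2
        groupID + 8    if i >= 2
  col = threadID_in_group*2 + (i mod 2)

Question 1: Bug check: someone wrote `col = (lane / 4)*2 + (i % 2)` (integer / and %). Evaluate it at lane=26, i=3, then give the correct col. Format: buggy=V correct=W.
`(lane / 4)*2 + (i % 2)`[26,3]=>13
26: grp=6,tig=2
[3] (6+8,2*2+1) = (14,5)
col: 13 vs 5

buggy=13 correct=5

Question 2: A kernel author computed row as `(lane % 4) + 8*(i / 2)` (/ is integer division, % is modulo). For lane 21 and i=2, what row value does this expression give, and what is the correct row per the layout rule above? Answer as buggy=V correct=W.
`(lane % 4) + 8*(i / 2)`[21,2]⇒9
21: gr=5,th=1
[2] (5+8,1*2+0) = (13,2)
row: 9 vs 13

buggy=9 correct=13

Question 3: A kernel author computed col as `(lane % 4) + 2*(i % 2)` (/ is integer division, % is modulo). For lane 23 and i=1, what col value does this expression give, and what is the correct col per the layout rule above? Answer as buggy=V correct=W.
`(lane % 4) + 2*(i % 2)`[23,1]=>5
L=23=>grp=23>>2=5, tig=23&3=3
[1]=>row 5+0=5  col 3·2+1=7
col: 5 vs 7

buggy=5 correct=7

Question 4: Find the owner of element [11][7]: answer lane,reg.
15,3

r=11→G=3,rhi=1  c=7→T=3,p=1
L=3*4+3=15  i=1*2+1=3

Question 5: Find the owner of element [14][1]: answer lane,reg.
24,3

r=14⇒gr=6,Rb=1  c=1⇒th=0,odd=1
L=6*4+0=24  i=1*2+1=3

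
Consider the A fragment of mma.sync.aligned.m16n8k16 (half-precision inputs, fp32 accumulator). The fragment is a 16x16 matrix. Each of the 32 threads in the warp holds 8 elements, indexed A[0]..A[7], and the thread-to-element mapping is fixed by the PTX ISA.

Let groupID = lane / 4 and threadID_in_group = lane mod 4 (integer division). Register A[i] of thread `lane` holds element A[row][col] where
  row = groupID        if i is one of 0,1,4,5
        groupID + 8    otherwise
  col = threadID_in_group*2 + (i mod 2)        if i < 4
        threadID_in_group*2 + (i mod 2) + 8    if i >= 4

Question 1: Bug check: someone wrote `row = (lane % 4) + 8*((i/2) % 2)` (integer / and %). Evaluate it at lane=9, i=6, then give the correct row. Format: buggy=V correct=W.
buggy=9 correct=10

`(lane % 4) + 8*((i/2) % 2)`[9,6]->9
lane 9: gid=2 (9/4), tid=1 (9%4)
i=6: r=2+8=10, c=1*2+0+8=10
row: 9 vs 10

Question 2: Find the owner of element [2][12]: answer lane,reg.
r=2⇒gr=2,Rb=0  c=12⇒Cb=1,th=2,odd=0
L=2*4+2=10  i=1*4+0*2+0=4

10,4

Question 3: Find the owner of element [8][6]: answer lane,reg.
r=8→G=0,rhi=1  c=6→chi=0,T=3,p=0
L=0*4+3=3  i=0*4+1*2+0=2

3,2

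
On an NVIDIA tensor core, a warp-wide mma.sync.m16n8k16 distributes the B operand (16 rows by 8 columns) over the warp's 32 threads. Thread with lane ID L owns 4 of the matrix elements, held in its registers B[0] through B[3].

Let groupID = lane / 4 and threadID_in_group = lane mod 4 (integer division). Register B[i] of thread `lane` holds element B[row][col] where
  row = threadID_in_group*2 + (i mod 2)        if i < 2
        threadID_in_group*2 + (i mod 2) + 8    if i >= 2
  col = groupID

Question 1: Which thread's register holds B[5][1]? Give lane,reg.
6,1

c:1=>grp=1  r:5=>rB=0,tig=2,lo=1
L=1*4+2=6  i=0*2+1=1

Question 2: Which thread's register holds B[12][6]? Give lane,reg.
c:6=>grp=6  r:12=>rB=1,tig=2,lo=0
L=6*4+2=26  i=1*2+0=2

26,2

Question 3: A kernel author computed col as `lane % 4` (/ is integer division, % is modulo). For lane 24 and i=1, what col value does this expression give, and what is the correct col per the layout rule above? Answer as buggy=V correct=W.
`lane % 4`[24,1]⇒0
lane 24⇒24/4=6, 24 mod 4=0
i=1  r:2·0+1+0⇒1  c:6
col: 0 vs 6

buggy=0 correct=6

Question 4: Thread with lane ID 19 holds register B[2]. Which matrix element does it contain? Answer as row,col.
lane 19=>19/4=4, 19 mod 4=3
i=2  r:2·3+0+8=>14  c:4

14,4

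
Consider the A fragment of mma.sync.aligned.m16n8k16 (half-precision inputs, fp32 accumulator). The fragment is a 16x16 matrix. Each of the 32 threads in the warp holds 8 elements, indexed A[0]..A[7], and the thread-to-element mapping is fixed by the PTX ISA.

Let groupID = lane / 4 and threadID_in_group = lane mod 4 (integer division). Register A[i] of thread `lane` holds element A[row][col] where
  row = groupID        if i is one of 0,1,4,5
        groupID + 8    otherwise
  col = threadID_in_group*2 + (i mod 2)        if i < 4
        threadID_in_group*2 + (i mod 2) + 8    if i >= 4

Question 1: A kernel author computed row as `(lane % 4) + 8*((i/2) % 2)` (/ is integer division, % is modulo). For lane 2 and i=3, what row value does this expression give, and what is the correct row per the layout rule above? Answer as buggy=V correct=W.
`(lane % 4) + 8*((i/2) % 2)`[2,3]->10
lane 2->2/4=0, 2 mod 4=2
i=3  r:0+8->8  c:2·2+1+0->5
row: 10 vs 8

buggy=10 correct=8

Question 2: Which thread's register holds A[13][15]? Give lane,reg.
r: 13->gid=5,r8=1  c: 15->c8=1,tid=3,i&1=1
L=5*4+3=23  i=1*4+1*2+1=7

23,7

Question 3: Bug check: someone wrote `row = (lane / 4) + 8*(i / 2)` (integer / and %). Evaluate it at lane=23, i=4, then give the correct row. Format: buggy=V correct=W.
`(lane / 4) + 8*(i / 2)`[23,4]⇒21
lane 23⇒23/4=5, 23 mod 4=3
i=4  r:5+0⇒5  c:2·3+0+8⇒14
row: 21 vs 5

buggy=21 correct=5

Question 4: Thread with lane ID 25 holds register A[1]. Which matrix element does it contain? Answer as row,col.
lane 25: grp=6 (25/4), tig=1 (25%4)
i=1: r=6+0=6, c=1*2+1+0=3

6,3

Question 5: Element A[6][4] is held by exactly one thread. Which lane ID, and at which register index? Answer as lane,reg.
r=6→G=6,rhi=0  c=4→chi=0,T=2,p=0
L=6*4+2=26  i=0*4+0*2+0=0

26,0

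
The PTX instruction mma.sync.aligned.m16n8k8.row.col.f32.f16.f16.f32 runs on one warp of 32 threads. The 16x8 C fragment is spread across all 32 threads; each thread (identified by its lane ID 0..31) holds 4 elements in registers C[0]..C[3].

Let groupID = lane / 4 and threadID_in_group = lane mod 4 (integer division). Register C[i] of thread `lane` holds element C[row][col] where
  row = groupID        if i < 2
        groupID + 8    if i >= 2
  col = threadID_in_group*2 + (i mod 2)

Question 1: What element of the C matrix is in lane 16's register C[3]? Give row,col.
lane 16->16/4=4, 16 mod 4=0
i=3  r:4+8->12  c:2·0+1->1

12,1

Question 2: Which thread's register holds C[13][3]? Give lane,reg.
r: 13->gid=5,r8=1  c: 3->tid=1,i&1=1
L=5*4+1=21  i=1*2+1=3

21,3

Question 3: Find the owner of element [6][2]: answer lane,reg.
r=6->g=6,rb=0  c=2->t=1,b0=0
L=6*4+1=25  i=0*2+0=0

25,0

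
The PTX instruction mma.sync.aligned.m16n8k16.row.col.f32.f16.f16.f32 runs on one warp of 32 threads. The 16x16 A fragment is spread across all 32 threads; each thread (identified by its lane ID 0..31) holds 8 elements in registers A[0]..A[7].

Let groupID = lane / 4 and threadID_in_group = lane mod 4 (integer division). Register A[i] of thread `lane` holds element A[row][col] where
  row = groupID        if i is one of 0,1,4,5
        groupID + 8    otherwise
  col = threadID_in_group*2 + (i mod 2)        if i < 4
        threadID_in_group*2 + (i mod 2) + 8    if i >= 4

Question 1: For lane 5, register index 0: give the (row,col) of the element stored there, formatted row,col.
L=5->g=5>>2=1, t=5&3=1
[0]->row 1+0=1  col 1·2+0+0=2

1,2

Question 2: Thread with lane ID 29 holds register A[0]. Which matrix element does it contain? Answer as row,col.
7,2

29: gid=7,tid=1
[0] (7+0,1*2+0+0) = (7,2)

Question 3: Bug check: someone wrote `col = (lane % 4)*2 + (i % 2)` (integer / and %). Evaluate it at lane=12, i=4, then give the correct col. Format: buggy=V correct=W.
`(lane % 4)*2 + (i % 2)`[12,4]->0
L=12->gid=12>>2=3, tid=12&3=0
[4]->row 3+0=3  col 0·2+0+8=8
col: 0 vs 8

buggy=0 correct=8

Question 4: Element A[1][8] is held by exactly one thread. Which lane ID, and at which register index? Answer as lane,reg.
4,4

r=1->g=1,rb=0  c=8->cb=1,t=0,b0=0
L=1*4+0=4  i=1*4+0*2+0=4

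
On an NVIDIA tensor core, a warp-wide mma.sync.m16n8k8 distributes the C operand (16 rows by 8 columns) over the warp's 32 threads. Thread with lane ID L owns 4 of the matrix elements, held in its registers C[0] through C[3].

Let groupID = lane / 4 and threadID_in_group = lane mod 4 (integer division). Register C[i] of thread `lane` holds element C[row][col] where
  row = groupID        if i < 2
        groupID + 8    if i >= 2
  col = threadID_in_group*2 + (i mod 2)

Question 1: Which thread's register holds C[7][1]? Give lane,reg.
r=7⇒gr=7,Rb=0  c=1⇒th=0,odd=1
L=7*4+0=28  i=0*2+1=1

28,1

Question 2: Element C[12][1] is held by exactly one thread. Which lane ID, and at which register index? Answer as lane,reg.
r:12=>grp=4,rB=1  c:1=>tig=0,lo=1
L=4*4+0=16  i=1*2+1=3

16,3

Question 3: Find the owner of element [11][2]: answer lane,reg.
r: 11->gid=3,r8=1  c: 2->tid=1,i&1=0
L=3*4+1=13  i=1*2+0=2

13,2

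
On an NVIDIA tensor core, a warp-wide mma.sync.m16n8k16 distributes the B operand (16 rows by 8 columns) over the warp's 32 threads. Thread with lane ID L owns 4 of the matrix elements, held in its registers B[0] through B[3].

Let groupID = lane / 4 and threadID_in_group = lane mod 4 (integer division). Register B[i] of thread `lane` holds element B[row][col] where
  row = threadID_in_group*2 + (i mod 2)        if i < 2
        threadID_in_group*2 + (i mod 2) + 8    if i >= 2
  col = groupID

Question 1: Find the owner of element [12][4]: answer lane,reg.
c=4→G=4  r=12→rhi=1,T=2,p=0
L=4*4+2=18  i=1*2+0=2

18,2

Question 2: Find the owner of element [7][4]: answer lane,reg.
19,1

c:4=>grp=4  r:7=>rB=0,tig=3,lo=1
L=4*4+3=19  i=0*2+1=1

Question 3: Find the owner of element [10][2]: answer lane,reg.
9,2

c: 2->gid=2  r: 10->r8=1,tid=1,i&1=0
L=2*4+1=9  i=1*2+0=2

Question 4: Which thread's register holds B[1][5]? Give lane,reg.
c=5⇒gr=5  r=1⇒Rb=0,th=0,odd=1
L=5*4+0=20  i=0*2+1=1

20,1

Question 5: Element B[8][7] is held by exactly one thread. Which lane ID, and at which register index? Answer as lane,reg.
c: 7->gid=7  r: 8->r8=1,tid=0,i&1=0
L=7*4+0=28  i=1*2+0=2

28,2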